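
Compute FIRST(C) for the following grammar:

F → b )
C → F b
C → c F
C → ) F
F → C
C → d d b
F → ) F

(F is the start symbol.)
FIRST sets of the other non-terminals involved (by the same procedure, iterated to a fixed point):
  FIRST(F) = { ')', 'b', 'c', 'd' }

From C → F b:
  - F is a non-terminal: add FIRST(F) \ {ε} = { ')', 'b', 'c', 'd' }
    F is not nullable, so stop
From C → c F:
  - c is a terminal: add 'c' and stop
From C → ) F:
  - ')' is a terminal: add ')' and stop
From C → d d b:
  - d is a terminal: add 'd' and stop

Collecting: FIRST(C) = { ')', 'b', 'c', 'd' }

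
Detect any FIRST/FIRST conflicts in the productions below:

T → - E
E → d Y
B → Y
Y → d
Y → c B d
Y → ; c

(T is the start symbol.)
Productions for Y:
  Y → d: FIRST = { 'd' }
  Y → c B d: FIRST = { 'c' }
  Y → ; c: FIRST = { ';' }
T, E, B have only one production, so no FIRST/FIRST conflict is possible there.

All alternatives of each non-terminal have pairwise disjoint FIRST sets.

Answer: No FIRST/FIRST conflicts.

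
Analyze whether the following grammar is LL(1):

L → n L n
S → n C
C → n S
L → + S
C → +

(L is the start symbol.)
For L:
  PREDICT(L → n L n) = { 'n' }
  PREDICT(L → '+' S) = { '+' }
For C:
  PREDICT(C → n S) = { 'n' }
  PREDICT(C → '+') = { '+' }
S has a single production, so nothing to check there.

All predict sets are disjoint. The grammar IS LL(1).

Answer: Yes, the grammar is LL(1).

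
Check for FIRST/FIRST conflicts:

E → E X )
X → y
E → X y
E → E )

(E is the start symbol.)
Yes. E → E X ')' / E → X y on { 'y' }; E → E X ')' / E → E ')' on { 'y' }; E → X y / E → E ')' on { 'y' }

A FIRST/FIRST conflict occurs when two productions N → α and N → β for the same non-terminal have FIRST(α) ∩ FIRST(β) ≠ ∅ (with ε ∈ FIRST of a nullable right-hand side, so two nullable alternatives also conflict).

FIRST sets of the non-terminals at (or reachable through a nullable prefix from) the front of some alternative:
  FIRST(E) = { 'y' }
  FIRST(X) = { 'y' }

Productions for E:
  E → E X ): FIRST = { 'y' }
  E → X y: FIRST = { 'y' }
  E → E ): FIRST = { 'y' }
X has only one production, so no FIRST/FIRST conflict is possible there.

Conflict for E: E → E X ) and E → X y
  Overlap: { 'y' }
Conflict for E: E → E X ) and E → E )
  Overlap: { 'y' }
Conflict for E: E → X y and E → E )
  Overlap: { 'y' }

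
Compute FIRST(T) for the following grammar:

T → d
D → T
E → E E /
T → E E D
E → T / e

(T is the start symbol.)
To compute FIRST(T), examine every production with T on the left-hand side, reading each right-hand side left to right until a non-nullable symbol is reached.

FIRST sets of the other non-terminals involved (by the same procedure, iterated to a fixed point):
  FIRST(E) = { 'd' }

From T → d:
  - d is a terminal: add 'd' and stop
From T → E E D:
  - E is a non-terminal: add FIRST(E) \ {ε} = { 'd' }
    E is not nullable, so stop

Collecting: FIRST(T) = { 'd' }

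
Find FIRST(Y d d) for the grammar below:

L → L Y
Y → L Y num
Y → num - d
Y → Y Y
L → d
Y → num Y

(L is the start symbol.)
{ 'd', 'num' }

FIRST sets of the non-terminals involved (from the grammar, by fixed-point iteration):
  FIRST(Y) = { 'd', 'num' }

To compute FIRST(Y d d), process the symbols left to right:
Symbol Y is a non-terminal. Add FIRST(Y) \ {ε} = { 'd', 'num' }
Y is not nullable (ε ∉ FIRST(Y)), so stop here.
FIRST(Y d d) = { 'd', 'num' }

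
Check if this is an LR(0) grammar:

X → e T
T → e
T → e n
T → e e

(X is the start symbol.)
A grammar is LR(0) if no state in the canonical LR(0) collection has:
  - both a shift item (dot before a terminal) and a complete item (shift-reduce conflict), or
  - two or more complete items (reduce-reduce conflict; the accept item [X' → X .] counts as a complete item here).

Augment with X' → X and build the canonical LR(0) collection (I0 = CLOSURE({[X' → . X]}), then GOTO on every symbol after a dot until no new states appear). It has 7 states:
  I0: { [X → . e T], [X' → . X] }  — shift
  I1: { [X' → X .] }  — accept
  I2: { [T → . e e], [T → . e n], [T → . e], [X → e . T] }  — shift
  I3: { [X → e T .] }  — reduce
  I4: { [T → e . e], [T → e . n], [T → e .] }  — shift, reduce
  I5: { [T → e e .] }  — reduce
  I6: { [T → e n .] }  — reduce

Conflict in state I4:
  Shift-reduce conflict between [T → e .] and [T → e . e]
So the grammar is NOT LR(0).

Answer: No. Shift-reduce conflict between [T → e .] and [T → e . e]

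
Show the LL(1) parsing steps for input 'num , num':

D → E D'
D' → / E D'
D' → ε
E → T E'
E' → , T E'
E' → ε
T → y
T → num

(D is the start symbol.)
LL(1) parsing maintains a stack (initially the start symbol over $) and the input. At each step: if the stack top is a terminal, match it against the current input token; if it is a non-terminal N, replace it with the RHS of M[N, lookahead] (the unique production whose predict set contains the lookahead).

Stack is shown with the top on the left.

Stack        Input        Action
--------------------------------
D $          num , num $  output D → E D'
E D' $       num , num $  output E → T E'
T E' D' $    num , num $  output T → num
num E' D' $  num , num $  match 'num'
E' D' $      , num $      output E' → , T E'
, T E' D' $  , num $      match ','
T E' D' $    num $        output T → num
num E' D' $  num $        match 'num'
E' D' $      $            output E' → ε
D' $         $            output D' → ε
$            $            accept

The string is accepted.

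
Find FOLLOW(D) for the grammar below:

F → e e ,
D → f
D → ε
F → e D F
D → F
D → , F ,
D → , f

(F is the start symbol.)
To compute FOLLOW(D), find every occurrence of D on a right-hand side N → α D β: add FIRST(β) \ {ε}, and if β is empty or nullable also add FOLLOW(N). Iterate to a fixed point.

In F → e D F: D is followed by F, add FIRST(F) \ {ε} = { 'e' }

Taking the union: FOLLOW(D) = { 'e' }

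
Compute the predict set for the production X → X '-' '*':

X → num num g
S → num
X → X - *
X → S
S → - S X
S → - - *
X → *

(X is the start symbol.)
PREDICT(X → X '-' '*') = (FIRST(RHS) \ {ε}) ∪ (FOLLOW(X) if ε ∈ FIRST(RHS), i.e. RHS ⇒* ε)
FIRST(X) = { '*', '-', 'num' }
FIRST(X '-' '*') = { '*', '-', 'num' }
ε ∉ FIRST(X '-' '*'), so FOLLOW(X) is not added.
PREDICT(X → X '-' '*') = { '*', '-', 'num' }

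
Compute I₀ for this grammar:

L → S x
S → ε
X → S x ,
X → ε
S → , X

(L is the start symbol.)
{ [L → . S x], [L' → . L], [S → . , X], [S → .] }

First, augment the grammar with L' → L
I₀ = CLOSURE({ [L' → . L] }):
  [L' → . L] has the dot before L: add [L → . S x]
  [L → . S x] has the dot before S: add [S → .], [S → . , X]
No further items can be added.

I₀ = { [L → . S x], [L' → . L], [S → . , X], [S → .] }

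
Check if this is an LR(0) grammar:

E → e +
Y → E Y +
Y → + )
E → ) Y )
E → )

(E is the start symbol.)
Augment with E' → E and build the canonical LR(0) collection (I0 = CLOSURE({[E' → . E]}), then GOTO on every symbol after a dot until no new states appear). It has 12 states:
  I0: { [E → . ) Y )], [E → . )], [E → . e +], [E' → . E] }  — shift
  I1: { [E → ) . Y )], [E → ) .], [E → . ) Y )], [E → . )], [E → . e +], [Y → . + )], [Y → . E Y +] }  — shift, reduce
  I2: { [E' → E .] }  — accept
  I3: { [E → e . +] }  — shift
  I4: { [E → e + .] }  — reduce
  I5: { [Y → + . )] }  — shift
  I6: { [E → . ) Y )], [E → . )], [E → . e +], [Y → . + )], [Y → . E Y +], [Y → E . Y +] }  — shift
  I7: { [E → ) Y . )] }  — shift
  I8: { [E → ) Y ) .] }  — reduce
  I9: { [Y → E Y . +] }  — shift
  I10: { [Y → E Y + .] }  — reduce
  I11: { [Y → + ) .] }  — reduce

Conflict in state I1:
  Shift-reduce conflict between [E → ) .] and [E → . )]
So the grammar is NOT LR(0).

Answer: No. Shift-reduce conflict between [E → ) .] and [E → . )]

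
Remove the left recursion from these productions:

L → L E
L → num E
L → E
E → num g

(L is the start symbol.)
L → num E L'
L → E L'
L' → E L'
L' → ε
E → num g

L is directly left-recursive. The standard transformation for
  A → A α₁ | ... | A α_m | β₁ | ... | β_n
is
  A  → β₁ A' | ... | β_n A'
  A' → α₁ A' | ... | α_m A' | ε

L → num E becomes L → num E L'
L → E becomes L → E L'
L → L E becomes L' → E L'
Add L' → ε

Productions for other non-terminals are unchanged:
  E → num g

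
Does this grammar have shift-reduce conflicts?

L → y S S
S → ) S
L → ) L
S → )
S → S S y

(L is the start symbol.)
Yes — I4: [S → ) .] vs [S → . )]; I6: [L → y S S .] vs [S → . )]; I9: [S → ) S .] vs [S → . )]

A shift-reduce conflict occurs when an LR(0) state has both:
  - a complete (reduce) item [A → α .] (dot at the end), and
  - a shift item [B → β . c γ] (dot before a terminal).

Augment with L' → L and build the canonical LR(0) collection (I0 = CLOSURE({[L' → . L]}), then GOTO on every symbol after a dot until no new states appear). It has 11 states:
  I0: { [L → . ) L], [L → . y S S], [L' → . L] }  — shift
  I1: { [L → ) . L], [L → . ) L], [L → . y S S] }  — shift
  I2: { [L' → L .] }  — accept
  I3: { [L → y . S S], [S → . ) S], [S → . )], [S → . S S y] }  — shift
  I4: { [S → ) . S], [S → ) .], [S → . ) S], [S → . )], [S → . S S y] }  — shift, reduce
  I5: { [L → y S . S], [S → . ) S], [S → . )], [S → . S S y], [S → S . S y] }  — shift
  I6: { [L → y S S .], [S → . ) S], [S → . )], [S → . S S y], [S → S . S y], [S → S S . y] }  — shift, reduce
  I7: { [S → . ) S], [S → . )], [S → . S S y], [S → S . S y], [S → S S . y] }  — shift
  I8: { [S → S S y .] }  — reduce
  I9: { [S → ) S .], [S → . ) S], [S → . )], [S → . S S y], [S → S . S y] }  — shift, reduce
  I10: { [L → ) L .] }  — reduce

I4 contains reduce item [S → ) .] and shift items [S → . )], [S → . ) S] — shift-reduce conflict.
I6 contains reduce item [L → y S S .] and shift items [S → . )], [S → . ) S], [S → S S . y] — shift-reduce conflict.
I9 contains reduce item [S → ) S .] and shift items [S → . )], [S → . ) S] — shift-reduce conflict.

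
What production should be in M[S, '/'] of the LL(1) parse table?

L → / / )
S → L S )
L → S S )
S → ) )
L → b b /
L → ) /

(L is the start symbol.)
To find M[S, '/'], we find productions for S where '/' is in the predict set (PREDICT(N → α) = (FIRST(α) \ {ε}) ∪ (FOLLOW(N) if α ⇒* ε)).

Relevant sets:
  FIRST(L) = { ')', '/', 'b' }

S → L S ): PREDICT = { ')', '/', 'b' }
  '/' is in predict set, so this production goes in M[S, '/']
S → ) ): PREDICT = { ')' }

M[S, '/'] = S → L S )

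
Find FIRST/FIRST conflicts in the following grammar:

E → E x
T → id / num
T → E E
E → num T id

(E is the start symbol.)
Yes. E → E x / E → num T id on { 'num' }

FIRST sets of the non-terminals at (or reachable through a nullable prefix from) the front of some alternative:
  FIRST(E) = { 'num' }

Productions for E:
  E → E x: FIRST = { 'num' }
  E → num T id: FIRST = { 'num' }
Productions for T:
  T → id / num: FIRST = { 'id' }
  T → E E: FIRST = { 'num' }

Conflict for E: E → E x and E → num T id
  Overlap: { 'num' }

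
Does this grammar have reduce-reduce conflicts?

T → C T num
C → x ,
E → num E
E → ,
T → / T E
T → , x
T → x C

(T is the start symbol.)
No reduce-reduce conflicts

A reduce-reduce conflict occurs when an LR(0) state has two complete items [A → α .] and [B → β .] — both call for a reduction, and with no lookahead the parser cannot choose between them.

Augment with T' → T and build the canonical LR(0) collection (I0 = CLOSURE({[T' → . T]}), then GOTO on every symbol after a dot until no new states appear). It has 17 states:
  I0: { [C → . x ,], [T → . , x], [T → . / T E], [T → . C T num], [T → . x C], [T' → . T] }  — shift
  I1: { [T → , . x] }  — shift
  I2: { [C → . x ,], [T → . , x], [T → . / T E], [T → . C T num], [T → . x C], [T → / . T E] }  — shift
  I3: { [C → . x ,], [T → . , x], [T → . / T E], [T → . C T num], [T → . x C], [T → C . T num] }  — shift
  I4: { [T' → T .] }  — accept
  I5: { [C → . x ,], [C → x . ,], [T → x . C] }  — shift
  I6: { [C → x , .] }  — reduce
  I7: { [T → x C .] }  — reduce
  I8: { [C → x . ,] }  — shift
  I9: { [T → C T . num] }  — shift
  I10: { [T → C T num .] }  — reduce
  I11: { [E → . ,], [E → . num E], [T → / T . E] }  — shift
  I12: { [E → , .] }  — reduce
  I13: { [T → / T E .] }  — reduce
  I14: { [E → . ,], [E → . num E], [E → num . E] }  — shift
  I15: { [E → num E .] }  — reduce
  I16: { [T → , x .] }  — reduce

No state contains more than one complete item.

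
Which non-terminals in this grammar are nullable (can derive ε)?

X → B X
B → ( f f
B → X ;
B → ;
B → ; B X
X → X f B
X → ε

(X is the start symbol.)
ε-productions: X → ε
So X is immediately nullable.
No further non-terminal can be added: every production for the remaining non-terminals contains a terminal or a non-nullable non-terminal.
Nullable = { 'X' }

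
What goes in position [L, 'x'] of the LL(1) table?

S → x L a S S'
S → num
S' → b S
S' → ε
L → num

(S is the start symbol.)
Empty (error entry)

To find M[L, 'x'], we find productions for L where 'x' is in the predict set (PREDICT(N → α) = (FIRST(α) \ {ε}) ∪ (FOLLOW(N) if α ⇒* ε)).

L → num: PREDICT = { 'num' }

M[L, 'x'] is empty (no production applies)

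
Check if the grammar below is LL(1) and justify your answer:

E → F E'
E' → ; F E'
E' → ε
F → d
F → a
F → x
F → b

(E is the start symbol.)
Yes, the grammar is LL(1).

A grammar is LL(1) if for each non-terminal N with multiple productions, the predict sets of those productions are pairwise disjoint, where PREDICT(N → α) = (FIRST(α) \ {ε}) ∪ (FOLLOW(N) if α ⇒* ε).

Relevant sets:
  FOLLOW(E') = { $ }

For E':
  PREDICT(E' → ';' F E') = { ';' }
  PREDICT(E' → ε) = { $ }
For F:
  PREDICT(F → d) = { 'd' }
  PREDICT(F → a) = { 'a' }
  PREDICT(F → x) = { 'x' }
  PREDICT(F → b) = { 'b' }
E has a single production, so nothing to check there.

All predict sets are disjoint. The grammar IS LL(1).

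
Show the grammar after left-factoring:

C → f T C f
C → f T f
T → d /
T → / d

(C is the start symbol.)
C → f T C'
C' → C f
C' → f
T → d /
T → / d

Left-factoring transforms A → αβ₁ | αβ₂ into A → αA' and A' → β₁ | β₂
(α is the longest common prefix among the alternatives). Repeat until
no nonterminal has two alternatives with a common prefix.

Round 1: C has alternatives sharing prefix 'f T'. Introduce C': C → f T C'
  Add: C' → C f
  Add: C' → f

No remaining common prefixes — done.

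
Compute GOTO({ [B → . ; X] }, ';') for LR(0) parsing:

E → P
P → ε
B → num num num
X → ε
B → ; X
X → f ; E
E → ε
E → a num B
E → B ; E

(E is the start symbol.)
{ [B → ; . X], [X → . f ; E], [X → .] }

GOTO(I, ';') = CLOSURE({ [A → αX.β] : [A → α.Xβ] ∈ I, X = ';' })

Items with dot before ';', with the dot advanced:
  [B → . ; X] → [B → ; . X]
Closure of the advanced items:
  [B → ; . X] has the dot before X: add [X → .], [X → . f ; E]

GOTO = { [B → ; . X], [X → . f ; E], [X → .] }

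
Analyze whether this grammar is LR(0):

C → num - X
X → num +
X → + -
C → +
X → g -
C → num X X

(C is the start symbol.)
Yes, the grammar is LR(0)

A grammar is LR(0) if no state in the canonical LR(0) collection has:
  - both a shift item (dot before a terminal) and a complete item (shift-reduce conflict), or
  - two or more complete items (reduce-reduce conflict; the accept item [C' → C .] counts as a complete item here).

Augment with C' → C and build the canonical LR(0) collection (I0 = CLOSURE({[C' → . C]}), then GOTO on every symbol after a dot until no new states appear). It has 14 states:
  I0: { [C → . +], [C → . num - X], [C → . num X X], [C' → . C] }  — shift
  I1: { [C → + .] }  — reduce
  I2: { [C' → C .] }  — accept
  I3: { [C → num . - X], [C → num . X X], [X → . + -], [X → . g -], [X → . num +] }  — shift
  I4: { [X → + . -] }  — shift
  I5: { [C → num - . X], [X → . + -], [X → . g -], [X → . num +] }  — shift
  I6: { [C → num X . X], [X → . + -], [X → . g -], [X → . num +] }  — shift
  I7: { [X → g . -] }  — shift
  I8: { [X → num . +] }  — shift
  I9: { [X → num + .] }  — reduce
  I10: { [X → g - .] }  — reduce
  I11: { [C → num X X .] }  — reduce
  I12: { [C → num - X .] }  — reduce
  I13: { [X → + - .] }  — reduce

Every state is either a pure shift/goto state or contains exactly one complete item and nothing to shift — no conflicts. The grammar is LR(0).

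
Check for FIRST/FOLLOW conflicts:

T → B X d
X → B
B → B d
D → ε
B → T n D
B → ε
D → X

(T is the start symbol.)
Yes. B → B d with FOLLOW(B) on { 'd' }; B → T n D with FOLLOW(B) on { 'd' }; D → X with FOLLOW(D) on { 'd' }

A FIRST/FOLLOW conflict occurs when a non-terminal N has a nullable alternative N → β (β ⇒* ε) and another alternative N → α with FIRST(α) ∩ FOLLOW(N) ≠ ∅: on such a lookahead the parser cannot decide between expanding α and letting N vanish via β.

Nullable non-terminals: B, D, X.
FIRST sets used below: FIRST(B) = { 'd', ε }, FIRST(T) = { 'd' }, FIRST(X) = { 'd', ε }

B: nullable alternative(s) B → ε; FOLLOW(B) = { 'd' }
  B → B d: FIRST \ {ε} = { 'd' } — overlaps FOLLOW(B) on { 'd' }: CONFLICT
  B → T n D: FIRST \ {ε} = { 'd' } — overlaps FOLLOW(B) on { 'd' }: CONFLICT
  B → ε: FIRST \ {ε} = { } — this is the only nullable alternative, skip

D: nullable alternative(s) D → ε, D → X; FOLLOW(D) = { 'd' }
  D → ε: FIRST \ {ε} = { } — disjoint from FOLLOW(D)
  D → X: FIRST \ {ε} = { 'd' } — overlaps FOLLOW(D) on { 'd' }: CONFLICT
X has a nullable alternative but only one production, so nothing to check.

T has no nullable alternative, so no FIRST/FOLLOW check is needed there.

So the grammar has 3 FIRST/FOLLOW conflicts (marked CONFLICT above).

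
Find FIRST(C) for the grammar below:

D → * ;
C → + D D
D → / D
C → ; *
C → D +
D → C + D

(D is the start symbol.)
To compute FIRST(C), examine every production with C on the left-hand side, reading each right-hand side left to right until a non-nullable symbol is reached.

FIRST sets of the other non-terminals involved (by the same procedure, iterated to a fixed point):
  FIRST(D) = { '*', '+', '/', ';' }

From C → + D D:
  - '+' is a terminal: add '+' and stop
From C → ; *:
  - ';' is a terminal: add ';' and stop
From C → D +:
  - D is a non-terminal: add FIRST(D) \ {ε} = { '*', '+', '/', ';' }
    D is not nullable, so stop

Collecting: FIRST(C) = { '*', '+', '/', ';' }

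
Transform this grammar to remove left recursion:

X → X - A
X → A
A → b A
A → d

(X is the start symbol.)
X → A X'
X' → - A X'
X' → ε
A → b A
A → d

X is directly left-recursive. The standard transformation for
  A → A α₁ | ... | A α_m | β₁ | ... | β_n
is
  A  → β₁ A' | ... | β_n A'
  A' → α₁ A' | ... | α_m A' | ε

X → A becomes X → A X'
X → X - A becomes X' → - A X'
Add X' → ε

Productions for other non-terminals are unchanged:
  A → b A
  A → d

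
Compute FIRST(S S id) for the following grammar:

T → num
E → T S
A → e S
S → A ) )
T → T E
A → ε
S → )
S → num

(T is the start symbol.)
FIRST sets of the non-terminals involved (from the grammar, by fixed-point iteration):
  FIRST(S) = { ')', 'e', 'num' }

To compute FIRST(S S id), process the symbols left to right:
Symbol S is a non-terminal. Add FIRST(S) \ {ε} = { ')', 'e', 'num' }
S is not nullable (ε ∉ FIRST(S)), so stop here.
FIRST(S S id) = { ')', 'e', 'num' }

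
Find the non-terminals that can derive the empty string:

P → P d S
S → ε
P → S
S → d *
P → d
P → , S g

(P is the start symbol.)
ε-productions: S → ε
So S is immediately nullable.
P → S: every symbol on the right is nullable, so P is nullable too.
Every non-terminal is now nullable.
Nullable = { 'P', 'S' }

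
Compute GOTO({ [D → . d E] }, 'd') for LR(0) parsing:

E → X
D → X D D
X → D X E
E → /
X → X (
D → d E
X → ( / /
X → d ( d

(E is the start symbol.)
GOTO(I, 'd') = CLOSURE({ [A → αX.β] : [A → α.Xβ] ∈ I, X = 'd' })

Items with dot before 'd', with the dot advanced:
  [D → . d E] → [D → d . E]
Closure of the advanced items:
  [D → d . E] has the dot before E: add [E → . X], [E → . /]
  [E → . X] has the dot before X: add [X → . D X E], [X → . X (], [X → . ( / /], [X → . d ( d]
  [X → . D X E] has the dot before D: add [D → . X D D], [D → . d E]

GOTO = { [D → . X D D], [D → . d E], [D → d . E], [E → . /], [E → . X], [X → . ( / /], [X → . D X E], [X → . X (], [X → . d ( d] }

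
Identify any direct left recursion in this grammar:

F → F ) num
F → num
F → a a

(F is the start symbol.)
Direct left recursion occurs when N → N α for some non-terminal N (the right-hand side begins with the left-hand side itself).

F → F ) num: LEFT RECURSIVE (starts with F)
F → num: starts with num
F → a a: starts with a

The grammar has direct left recursion on: F.

Answer: Yes, F is left-recursive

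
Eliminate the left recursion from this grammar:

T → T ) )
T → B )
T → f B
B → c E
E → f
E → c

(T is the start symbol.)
T is directly left-recursive. The standard transformation for
  A → A α₁ | ... | A α_m | β₁ | ... | β_n
is
  A  → β₁ A' | ... | β_n A'
  A' → α₁ A' | ... | α_m A' | ε

T → B ) becomes T → B ) T'
T → f B becomes T → f B T'
T → T ) ) becomes T' → ) ) T'
Add T' → ε

Productions for other non-terminals are unchanged:
  B → c E
  E → f
  E → c

Resulting grammar:
T → B ) T'
T → f B T'
T' → ) ) T'
T' → ε
B → c E
E → f
E → c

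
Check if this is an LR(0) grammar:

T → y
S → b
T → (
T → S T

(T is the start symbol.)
A grammar is LR(0) if no state in the canonical LR(0) collection has:
  - both a shift item (dot before a terminal) and a complete item (shift-reduce conflict), or
  - two or more complete items (reduce-reduce conflict; the accept item [T' → T .] counts as a complete item here).

Augment with T' → T and build the canonical LR(0) collection (I0 = CLOSURE({[T' → . T]}), then GOTO on every symbol after a dot until no new states appear). It has 7 states:
  I0: { [S → . b], [T → . (], [T → . S T], [T → . y], [T' → . T] }  — shift
  I1: { [T → ( .] }  — reduce
  I2: { [S → . b], [T → . (], [T → . S T], [T → . y], [T → S . T] }  — shift
  I3: { [T' → T .] }  — accept
  I4: { [S → b .] }  — reduce
  I5: { [T → y .] }  — reduce
  I6: { [T → S T .] }  — reduce

Every state is either a pure shift/goto state or contains exactly one complete item and nothing to shift — no conflicts. The grammar is LR(0).

Answer: Yes, the grammar is LR(0)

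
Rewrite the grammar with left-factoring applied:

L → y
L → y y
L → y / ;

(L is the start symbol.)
L → y L'
L' → ε
L' → y
L' → / ;

Left-factoring transforms A → αβ₁ | αβ₂ into A → αA' and A' → β₁ | β₂
(α is the longest common prefix among the alternatives). Repeat until
no nonterminal has two alternatives with a common prefix.

Round 1: L has alternatives sharing prefix 'y'. Introduce L': L → y L'
  Add: L' → ε
  Add: L' → y
  Add: L' → / ;

No remaining common prefixes — done.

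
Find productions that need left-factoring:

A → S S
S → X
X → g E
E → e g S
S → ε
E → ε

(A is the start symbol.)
No, left-factoring is not needed

Left-factoring is needed when two productions for the same non-terminal
share a common prefix on the right-hand side.

Productions for S:
  S → X
  S → ε
Productions for E:
  E → e g S
  E → ε

No common prefixes found.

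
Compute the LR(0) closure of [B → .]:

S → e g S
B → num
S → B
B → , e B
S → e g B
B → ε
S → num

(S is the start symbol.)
{ [B → .] }

To compute CLOSURE, for each item [A → α.Bβ] where B is a non-terminal, add [B → .γ] for all productions B → γ; repeat for the newly added items until nothing changes.

Start with: [B → .]
The dot is at the end, so nothing is added.

CLOSURE = { [B → .] }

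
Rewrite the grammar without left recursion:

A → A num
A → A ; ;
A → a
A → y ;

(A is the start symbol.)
A is directly left-recursive. The standard transformation for
  A → A α₁ | ... | A α_m | β₁ | ... | β_n
is
  A  → β₁ A' | ... | β_n A'
  A' → α₁ A' | ... | α_m A' | ε

A → a becomes A → a A'
A → y ; becomes A → y ; A'
A → A num becomes A' → num A'
A → A ; ; becomes A' → ; ; A'
Add A' → ε

Resulting grammar:
A → a A'
A → y ; A'
A' → num A'
A' → ; ; A'
A' → ε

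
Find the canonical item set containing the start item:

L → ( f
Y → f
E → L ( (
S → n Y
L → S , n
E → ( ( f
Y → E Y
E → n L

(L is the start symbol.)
First, augment the grammar with L' → L
I₀ = CLOSURE({ [L' → . L] }):
  [L' → . L] has the dot before L: add [L → . ( f], [L → . S , n]
  [L → . S , n] has the dot before S: add [S → . n Y]
No further items can be added.

I₀ = { [L → . ( f], [L → . S , n], [L' → . L], [S → . n Y] }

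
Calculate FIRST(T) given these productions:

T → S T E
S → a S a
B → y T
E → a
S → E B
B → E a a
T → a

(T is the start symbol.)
{ 'a' }

FIRST sets of the other non-terminals involved (by the same procedure, iterated to a fixed point):
  FIRST(S) = { 'a' }

From T → S T E:
  - S is a non-terminal: add FIRST(S) \ {ε} = { 'a' }
    S is not nullable, so stop
From T → a:
  - a is a terminal: add 'a' and stop

Collecting: FIRST(T) = { 'a' }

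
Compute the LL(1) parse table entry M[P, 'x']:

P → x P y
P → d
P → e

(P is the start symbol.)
P → x P y

To find M[P, 'x'], we find productions for P where 'x' is in the predict set (PREDICT(N → α) = (FIRST(α) \ {ε}) ∪ (FOLLOW(N) if α ⇒* ε)).

P → x P y: PREDICT = { 'x' }
  'x' is in predict set, so this production goes in M[P, 'x']
P → d: PREDICT = { 'd' }
P → e: PREDICT = { 'e' }

M[P, 'x'] = P → x P y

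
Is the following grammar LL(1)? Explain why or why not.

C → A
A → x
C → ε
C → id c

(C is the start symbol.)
Yes, the grammar is LL(1).

A grammar is LL(1) if for each non-terminal N with multiple productions, the predict sets of those productions are pairwise disjoint, where PREDICT(N → α) = (FIRST(α) \ {ε}) ∪ (FOLLOW(N) if α ⇒* ε).

Relevant sets:
  FIRST(A) = { 'x' }
  FOLLOW(C) = { $ }

For C:
  PREDICT(C → A) = { 'x' }
  PREDICT(C → ε) = { $ }
  PREDICT(C → id c) = { 'id' }
A has a single production, so nothing to check there.

All predict sets are disjoint. The grammar IS LL(1).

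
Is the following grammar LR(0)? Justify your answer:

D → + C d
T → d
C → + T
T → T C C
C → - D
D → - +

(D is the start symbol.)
No. Shift-reduce conflict between [C → + T .] and [C → . + T]

Augment with D' → D and build the canonical LR(0) collection (I0 = CLOSURE({[D' → . D]}), then GOTO on every symbol after a dot until no new states appear). It has 14 states:
  I0: { [D → . + C d], [D → . - +], [D' → . D] }  — shift
  I1: { [C → . + T], [C → . - D], [D → + . C d] }  — shift
  I2: { [D → - . +] }  — shift
  I3: { [D' → D .] }  — accept
  I4: { [D → - + .] }  — reduce
  I5: { [C → + . T], [T → . T C C], [T → . d] }  — shift
  I6: { [C → - . D], [D → . + C d], [D → . - +] }  — shift
  I7: { [D → + C . d] }  — shift
  I8: { [D → + C d .] }  — reduce
  I9: { [C → - D .] }  — reduce
  I10: { [C → + T .], [C → . + T], [C → . - D], [T → T . C C] }  — shift, reduce
  I11: { [T → d .] }  — reduce
  I12: { [C → . + T], [C → . - D], [T → T C . C] }  — shift
  I13: { [T → T C C .] }  — reduce

Conflict in state I10:
  Shift-reduce conflict between [C → + T .] and [C → . + T]
So the grammar is NOT LR(0).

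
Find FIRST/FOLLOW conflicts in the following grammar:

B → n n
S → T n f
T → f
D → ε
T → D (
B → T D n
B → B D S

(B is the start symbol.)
A FIRST/FOLLOW conflict occurs when a non-terminal N has a nullable alternative N → β (β ⇒* ε) and another alternative N → α with FIRST(α) ∩ FOLLOW(N) ≠ ∅: on such a lookahead the parser cannot decide between expanding α and letting N vanish via β.

Nullable non-terminals: D.
D has a nullable alternative but only one production, so nothing to check.

B, S, T have no nullable alternative, so no FIRST/FOLLOW check is needed there.

No FIRST/FOLLOW conflicts found.

Answer: No FIRST/FOLLOW conflicts.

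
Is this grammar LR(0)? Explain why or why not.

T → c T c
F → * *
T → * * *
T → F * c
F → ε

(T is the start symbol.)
No. Shift-reduce conflict between [F → .] and [F → . * *]

A grammar is LR(0) if no state in the canonical LR(0) collection has:
  - both a shift item (dot before a terminal) and a complete item (shift-reduce conflict), or
  - two or more complete items (reduce-reduce conflict; the accept item [T' → T .] counts as a complete item here).

Augment with T' → T and build the canonical LR(0) collection (I0 = CLOSURE({[T' → . T]}), then GOTO on every symbol after a dot until no new states appear). It has 11 states:
  I0: { [F → . * *], [F → .], [T → . * * *], [T → . F * c], [T → . c T c], [T' → . T] }  — shift, reduce
  I1: { [F → * . *], [T → * . * *] }  — shift
  I2: { [T → F . * c] }  — shift
  I3: { [T' → T .] }  — accept
  I4: { [F → . * *], [F → .], [T → . * * *], [T → . F * c], [T → . c T c], [T → c . T c] }  — shift, reduce
  I5: { [T → c T . c] }  — shift
  I6: { [T → c T c .] }  — reduce
  I7: { [T → F * . c] }  — shift
  I8: { [T → F * c .] }  — reduce
  I9: { [F → * * .], [T → * * . *] }  — shift, reduce
  I10: { [T → * * * .] }  — reduce

Conflict in state I0:
  Shift-reduce conflict between [F → .] and [F → . * *]
So the grammar is NOT LR(0).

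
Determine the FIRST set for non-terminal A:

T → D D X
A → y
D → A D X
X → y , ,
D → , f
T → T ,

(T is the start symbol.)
{ 'y' }

To compute FIRST(A), examine every production with A on the left-hand side, reading each right-hand side left to right until a non-nullable symbol is reached.

From A → y:
  - y is a terminal: add 'y' and stop

Collecting: FIRST(A) = { 'y' }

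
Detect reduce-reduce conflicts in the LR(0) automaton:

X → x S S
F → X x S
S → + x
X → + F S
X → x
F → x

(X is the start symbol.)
A reduce-reduce conflict occurs when an LR(0) state has two complete items [A → α .] and [B → β .] — both call for a reduction, and with no lookahead the parser cannot choose between them.

Augment with X' → X and build the canonical LR(0) collection (I0 = CLOSURE({[X' → . X]}), then GOTO on every symbol after a dot until no new states appear). It has 14 states:
  I0: { [X → . + F S], [X → . x S S], [X → . x], [X' → . X] }  — shift
  I1: { [F → . X x S], [F → . x], [X → + . F S], [X → . + F S], [X → . x S S], [X → . x] }  — shift
  I2: { [X' → X .] }  — accept
  I3: { [S → . + x], [X → x . S S], [X → x .] }  — shift, reduce
  I4: { [S → + . x] }  — shift
  I5: { [S → . + x], [X → x S . S] }  — shift
  I6: { [X → x S S .] }  — reduce
  I7: { [S → + x .] }  — reduce
  I8: { [S → . + x], [X → + F . S] }  — shift
  I9: { [F → X . x S] }  — shift
  I10: { [F → x .], [S → . + x], [X → x . S S], [X → x .] }  — shift, 2 reduces
  I11: { [F → X x . S], [S → . + x] }  — shift
  I12: { [F → X x S .] }  — reduce
  I13: { [X → + F S .] }  — reduce

I10 contains complete items [F → x .], [X → x .] — reduce-reduce conflict.

Answer: Yes — I10: [F → x .] vs [X → x .]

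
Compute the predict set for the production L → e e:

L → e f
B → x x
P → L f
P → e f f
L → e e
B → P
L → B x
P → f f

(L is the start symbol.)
PREDICT(L → e e) = (FIRST(RHS) \ {ε}) ∪ (FOLLOW(L) if ε ∈ FIRST(RHS), i.e. RHS ⇒* ε)
FIRST(e e) = { 'e' }
ε ∉ FIRST(e e), so FOLLOW(L) is not added.
PREDICT(L → e e) = { 'e' }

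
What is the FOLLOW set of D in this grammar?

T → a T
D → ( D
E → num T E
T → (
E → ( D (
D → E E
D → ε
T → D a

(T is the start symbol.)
To compute FOLLOW(D), find every occurrence of D on a right-hand side N → α D β: add FIRST(β) \ {ε}, and if β is empty or nullable also add FOLLOW(N). Iterate to a fixed point.

In D → ( D: D is at the end; this adds FOLLOW(D) to itself — nothing new
In E → ( D (: D is followed by '(', add FIRST('(') \ {ε} = { '(' }
In T → D a: D is followed by a, add FIRST(a) \ {ε} = { 'a' }

Taking the union: FOLLOW(D) = { '(', 'a' }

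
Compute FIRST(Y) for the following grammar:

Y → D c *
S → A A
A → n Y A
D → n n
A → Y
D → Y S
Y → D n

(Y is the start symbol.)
{ 'n' }

To compute FIRST(Y), examine every production with Y on the left-hand side, reading each right-hand side left to right until a non-nullable symbol is reached.

FIRST sets of the other non-terminals involved (by the same procedure, iterated to a fixed point):
  FIRST(D) = { 'n' }

From Y → D c *:
  - D is a non-terminal: add FIRST(D) \ {ε} = { 'n' }
    D is not nullable, so stop
From Y → D n:
  - D is a non-terminal: add FIRST(D) \ {ε} = { 'n' }
    D is not nullable, so stop

Collecting: FIRST(Y) = { 'n' }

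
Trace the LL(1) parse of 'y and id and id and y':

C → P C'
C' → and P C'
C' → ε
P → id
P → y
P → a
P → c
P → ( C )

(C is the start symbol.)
LL(1) parsing maintains a stack (initially the start symbol over $) and the input. At each step: if the stack top is a terminal, match it against the current input token; if it is a non-terminal N, replace it with the RHS of M[N, lookahead] (the unique production whose predict set contains the lookahead).

Stack is shown with the top on the left.

Stack       Input                    Action
-------------------------------------------
C $         y and id and id and y $  output C → P C'
P C' $      y and id and id and y $  output P → y
y C' $      y and id and id and y $  match 'y'
C' $        and id and id and y $    output C' → and P C'
and P C' $  and id and id and y $    match 'and'
P C' $      id and id and y $        output P → id
id C' $     id and id and y $        match 'id'
C' $        and id and y $           output C' → and P C'
and P C' $  and id and y $           match 'and'
P C' $      id and y $               output P → id
id C' $     id and y $               match 'id'
C' $        and y $                  output C' → and P C'
and P C' $  and y $                  match 'and'
P C' $      y $                      output P → y
y C' $      y $                      match 'y'
C' $        $                        output C' → ε
$           $                        accept

The string is accepted.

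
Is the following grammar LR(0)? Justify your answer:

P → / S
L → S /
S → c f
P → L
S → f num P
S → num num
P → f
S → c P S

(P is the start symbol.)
No. Shift-reduce conflict between [P → f .] and [S → f . num P]

A grammar is LR(0) if no state in the canonical LR(0) collection has:
  - both a shift item (dot before a terminal) and a complete item (shift-reduce conflict), or
  - two or more complete items (reduce-reduce conflict; the accept item [P' → P .] counts as a complete item here).

Augment with P' → P and build the canonical LR(0) collection (I0 = CLOSURE({[P' → . P]}), then GOTO on every symbol after a dot until no new states appear). It has 17 states:
  I0: { [L → . S /], [P → . / S], [P → . L], [P → . f], [P' → . P], [S → . c P S], [S → . c f], [S → . f num P], [S → . num num] }  — shift
  I1: { [P → / . S], [S → . c P S], [S → . c f], [S → . f num P], [S → . num num] }  — shift
  I2: { [P → L .] }  — reduce
  I3: { [P' → P .] }  — accept
  I4: { [L → S . /] }  — shift
  I5: { [L → . S /], [P → . / S], [P → . L], [P → . f], [S → . c P S], [S → . c f], [S → . f num P], [S → . num num], [S → c . P S], [S → c . f] }  — shift
  I6: { [P → f .], [S → f . num P] }  — shift, reduce
  I7: { [S → num . num] }  — shift
  I8: { [S → num num .] }  — reduce
  I9: { [L → . S /], [P → . / S], [P → . L], [P → . f], [S → . c P S], [S → . c f], [S → . f num P], [S → . num num], [S → f num . P] }  — shift
  I10: { [S → f num P .] }  — reduce
  I11: { [S → . c P S], [S → . c f], [S → . f num P], [S → . num num], [S → c P . S] }  — shift
  I12: { [P → f .], [S → c f .], [S → f . num P] }  — shift, 2 reduces
  I13: { [S → c P S .] }  — reduce
  I14: { [S → f . num P] }  — shift
  I15: { [L → S / .] }  — reduce
  I16: { [P → / S .] }  — reduce

Conflict in state I6:
  Shift-reduce conflict between [P → f .] and [S → f . num P]
So the grammar is NOT LR(0).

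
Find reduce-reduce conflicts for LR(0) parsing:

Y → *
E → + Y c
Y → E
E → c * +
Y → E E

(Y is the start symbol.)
No reduce-reduce conflicts

Augment with Y' → Y and build the canonical LR(0) collection (I0 = CLOSURE({[Y' → . Y]}), then GOTO on every symbol after a dot until no new states appear). It has 11 states:
  I0: { [E → . + Y c], [E → . c * +], [Y → . *], [Y → . E E], [Y → . E], [Y' → . Y] }  — shift
  I1: { [Y → * .] }  — reduce
  I2: { [E → + . Y c], [E → . + Y c], [E → . c * +], [Y → . *], [Y → . E E], [Y → . E] }  — shift
  I3: { [E → . + Y c], [E → . c * +], [Y → E . E], [Y → E .] }  — shift, reduce
  I4: { [Y' → Y .] }  — accept
  I5: { [E → c . * +] }  — shift
  I6: { [E → c * . +] }  — shift
  I7: { [E → c * + .] }  — reduce
  I8: { [Y → E E .] }  — reduce
  I9: { [E → + Y . c] }  — shift
  I10: { [E → + Y c .] }  — reduce

No state contains more than one complete item.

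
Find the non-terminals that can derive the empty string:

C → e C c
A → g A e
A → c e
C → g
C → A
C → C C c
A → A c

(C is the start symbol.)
A non-terminal is nullable if it can derive ε (the empty string): either it has an ε-production, or it has a production whose right-hand side consists entirely of nullable non-terminals.

There are no ε-productions, so no non-terminal can derive ε.
No non-terminals are nullable.

Answer: None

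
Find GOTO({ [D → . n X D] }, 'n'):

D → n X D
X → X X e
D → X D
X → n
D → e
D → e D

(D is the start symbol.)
GOTO(I, 'n') = CLOSURE({ [A → αX.β] : [A → α.Xβ] ∈ I, X = 'n' })

Items with dot before 'n', with the dot advanced:
  [D → . n X D] → [D → n . X D]
Closure of the advanced items:
  [D → n . X D] has the dot before X: add [X → . X X e], [X → . n]

GOTO = { [D → n . X D], [X → . X X e], [X → . n] }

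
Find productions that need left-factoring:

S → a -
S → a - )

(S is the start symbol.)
Yes, S has productions with common prefix 'a -'

Left-factoring is needed when two productions for the same non-terminal
share a common prefix on the right-hand side.

Productions for S:
  S → a -
  S → a - )

Found common prefix 'a -' in productions for S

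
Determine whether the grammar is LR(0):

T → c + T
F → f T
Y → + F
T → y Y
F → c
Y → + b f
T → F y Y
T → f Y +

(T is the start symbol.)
A grammar is LR(0) if no state in the canonical LR(0) collection has:
  - both a shift item (dot before a terminal) and a complete item (shift-reduce conflict), or
  - two or more complete items (reduce-reduce conflict; the accept item [T' → T .] counts as a complete item here).

Augment with T' → T and build the canonical LR(0) collection (I0 = CLOSURE({[T' → . T]}), then GOTO on every symbol after a dot until no new states appear). It has 20 states:
  I0: { [F → . c], [F → . f T], [T → . F y Y], [T → . c + T], [T → . f Y +], [T → . y Y], [T' → . T] }  — shift
  I1: { [T → F . y Y] }  — shift
  I2: { [T' → T .] }  — accept
  I3: { [F → c .], [T → c . + T] }  — shift, reduce
  I4: { [F → . c], [F → . f T], [F → f . T], [T → . F y Y], [T → . c + T], [T → . f Y +], [T → . y Y], [T → f . Y +], [Y → . + F], [Y → . + b f] }  — shift
  I5: { [T → y . Y], [Y → . + F], [Y → . + b f] }  — shift
  I6: { [F → . c], [F → . f T], [Y → + . F], [Y → + . b f] }  — shift
  I7: { [T → y Y .] }  — reduce
  I8: { [Y → + F .] }  — reduce
  I9: { [Y → + b . f] }  — shift
  I10: { [F → c .] }  — reduce
  I11: { [F → . c], [F → . f T], [F → f . T], [T → . F y Y], [T → . c + T], [T → . f Y +], [T → . y Y] }  — shift
  I12: { [F → f T .] }  — reduce
  I13: { [Y → + b f .] }  — reduce
  I14: { [T → f Y . +] }  — shift
  I15: { [T → f Y + .] }  — reduce
  I16: { [F → . c], [F → . f T], [T → . F y Y], [T → . c + T], [T → . f Y +], [T → . y Y], [T → c + . T] }  — shift
  I17: { [T → c + T .] }  — reduce
  I18: { [T → F y . Y], [Y → . + F], [Y → . + b f] }  — shift
  I19: { [T → F y Y .] }  — reduce

Conflict in state I3:
  Shift-reduce conflict between [F → c .] and [T → c . + T]
So the grammar is NOT LR(0).

Answer: No. Shift-reduce conflict between [F → c .] and [T → c . + T]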